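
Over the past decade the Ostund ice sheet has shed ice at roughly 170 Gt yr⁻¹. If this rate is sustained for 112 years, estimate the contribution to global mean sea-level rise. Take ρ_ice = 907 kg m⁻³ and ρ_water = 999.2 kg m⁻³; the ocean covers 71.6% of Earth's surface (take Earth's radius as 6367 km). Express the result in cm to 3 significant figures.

Total mass lost = 170 Gt/yr × 112 yr = 1.904×10^4 Gt = 1.904×10^16 kg.
ρ_w = 999.2 kg m⁻³, so water volume = 1.904×10^16 / 999.2 = 1.906×10^13 m³.
Δh = 1.906×10^13 / 3.65×10^14 = 0.0522 m = 5.22 cm.

≈ 5.22 cm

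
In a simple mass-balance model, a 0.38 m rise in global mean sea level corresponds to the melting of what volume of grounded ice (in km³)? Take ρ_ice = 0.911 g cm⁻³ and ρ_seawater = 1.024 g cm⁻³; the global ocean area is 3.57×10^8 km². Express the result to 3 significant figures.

≈ 1.52×10^5 km³

Required water volume = Δh × A = 0.38 m × 3.57×10^14 m² = 1.357×10^14 m³ = 1.357×10^5 km³.
Ice volume = water volume × ρ_w/ρ_ice = 1.357×10^5 × 1024/911 = 1.52×10^5 km³.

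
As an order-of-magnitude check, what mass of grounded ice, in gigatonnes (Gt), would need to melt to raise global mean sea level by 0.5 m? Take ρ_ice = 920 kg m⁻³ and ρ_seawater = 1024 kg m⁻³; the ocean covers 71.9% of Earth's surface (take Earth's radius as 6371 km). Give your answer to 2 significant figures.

Required water volume = Δh × A = 0.5 m × 3.67×10^14 m² = 1.834×10^14 m³.
ρ_w = 1024 kg m⁻³, so the mass of water = 1.834×10^14 m³ × 1024 kg m⁻³ = 1.878×10^17 kg = 1.9×10^5 Gt (and the same mass of ice, by conservation).

≈ 1.9×10^5 Gt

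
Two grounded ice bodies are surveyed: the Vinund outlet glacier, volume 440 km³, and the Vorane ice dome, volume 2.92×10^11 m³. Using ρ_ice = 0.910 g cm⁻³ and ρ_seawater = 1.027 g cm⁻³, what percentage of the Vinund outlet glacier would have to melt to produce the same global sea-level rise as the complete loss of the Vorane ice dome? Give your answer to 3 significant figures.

Equal sea-level rise means equal mass of meltwater, i.e. equal mass of ice lost.
Ice mass of Vorane: 2.657×10^14 kg; ice mass of Vinund: 4.004×10^14 kg.
Fraction required = 2.657×10^14 / 4.004×10^14 = 0.664 → 66.4 %.

≈ 66.4 %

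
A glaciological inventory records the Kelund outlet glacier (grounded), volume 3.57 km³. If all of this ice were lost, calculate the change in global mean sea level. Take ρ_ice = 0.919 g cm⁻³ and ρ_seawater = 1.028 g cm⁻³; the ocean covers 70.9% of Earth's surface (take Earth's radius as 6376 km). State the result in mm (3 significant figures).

≈ 8.81×10^-3 mm

Kelund: 3.57 km³ × (919/1028) = 3.191 km³ of water.
Spread over 3.62×10^14 m² of ocean, Δh = 3.191×10^9 / 3.62×10^14 = 8.81×10^-6 m = 8.81×10^-3 mm.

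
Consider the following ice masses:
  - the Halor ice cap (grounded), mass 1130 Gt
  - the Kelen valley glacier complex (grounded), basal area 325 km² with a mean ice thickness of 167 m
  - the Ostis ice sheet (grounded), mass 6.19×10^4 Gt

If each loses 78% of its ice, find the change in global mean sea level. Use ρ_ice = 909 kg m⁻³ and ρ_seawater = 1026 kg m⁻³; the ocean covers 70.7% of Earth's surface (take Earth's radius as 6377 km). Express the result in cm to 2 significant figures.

≈ 13 cm

Halor: 0.78 × 1130 Gt = 8.814×10^14 kg; dividing by ρ_w = 1026 kg m⁻³ gives 8.591×10^11 m³ of water.
Kelen: ice volume = 325 km² × 167 m = 54.27 km³; 0.78 × 54.27 × (909/1026) = 37.51 km³ of water.
Ostis: 0.78 × 6.19×10^4 Gt = 4.828×10^16 kg; dividing by ρ_w = 1026 kg m⁻³ gives 4.706×10^13 m³ of water.
Total added water ≈ 4.796×10^13 m³ over 3.61×10^14 m² → Δh = 0.133 m = 13 cm.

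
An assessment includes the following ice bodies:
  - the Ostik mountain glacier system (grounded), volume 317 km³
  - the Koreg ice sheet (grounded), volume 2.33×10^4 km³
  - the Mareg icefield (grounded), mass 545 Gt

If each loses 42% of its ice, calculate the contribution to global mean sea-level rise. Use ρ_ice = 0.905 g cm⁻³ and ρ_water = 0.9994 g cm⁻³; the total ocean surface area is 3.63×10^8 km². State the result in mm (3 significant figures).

Ostik: 0.42 × 317 km³ × (905/999.4) = 120.6 km³ of water.
Koreg: 0.42 × 2.33×10^4 km³ × (905/999.4) = 8862 km³ of water.
Mareg: 0.42 × 545 Gt = 2.289×10^14 kg; dividing by ρ_w = 0.9994 g cm⁻³ = 999.4 kg m⁻³ gives 2.290×10^11 m³ of water.
Total added water ≈ 9.211×10^12 m³ over 3.63×10^14 m² → Δh = 0.0254 m = 25.4 mm.

≈ 25.4 mm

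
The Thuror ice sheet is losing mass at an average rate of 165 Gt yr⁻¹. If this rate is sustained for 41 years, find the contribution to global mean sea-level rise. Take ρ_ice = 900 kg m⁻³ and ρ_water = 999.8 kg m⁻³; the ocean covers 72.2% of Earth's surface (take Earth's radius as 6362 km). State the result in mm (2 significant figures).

Total mass lost = 165 Gt/yr × 41 yr = 6765 Gt = 6.765×10^15 kg.
ρ_w = 999.8 kg m⁻³, so water volume = 6.765×10^15 / 999.8 = 6.766×10^12 m³.
Δh = 6.766×10^12 / 3.67×10^14 = 0.0184 m = 18 mm.

≈ 18 mm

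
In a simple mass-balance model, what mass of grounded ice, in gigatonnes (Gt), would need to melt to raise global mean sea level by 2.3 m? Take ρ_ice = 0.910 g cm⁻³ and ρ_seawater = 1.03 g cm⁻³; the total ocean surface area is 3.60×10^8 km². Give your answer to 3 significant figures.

≈ 8.53×10^5 Gt

Required water volume = Δh × A = 2.3 m × 3.60×10^14 m² = 8.280×10^14 m³.
ρ_w = 1.03 g cm⁻³ = 1030 kg m⁻³, so the mass of water = 8.280×10^14 m³ × 1030 kg m⁻³ = 8.528×10^17 kg = 8.53×10^5 Gt (and the same mass of ice, by conservation).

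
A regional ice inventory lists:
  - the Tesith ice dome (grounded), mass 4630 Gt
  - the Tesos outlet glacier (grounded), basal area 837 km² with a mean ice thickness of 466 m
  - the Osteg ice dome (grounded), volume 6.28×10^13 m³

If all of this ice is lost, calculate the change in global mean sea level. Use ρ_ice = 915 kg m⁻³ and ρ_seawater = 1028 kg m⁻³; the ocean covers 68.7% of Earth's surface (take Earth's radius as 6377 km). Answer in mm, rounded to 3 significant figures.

≈ 173 mm

Tesith: 4630 Gt = 4.630×10^15 kg; dividing by ρ_w = 1028 kg m⁻³ gives 4.504×10^12 m³ of water.
Tesos: ice volume = 837 km² × 466 m = 390.0 km³; 390.0 × (915/1028) = 347.2 km³ of water.
Osteg: 6.28×10^13 m³ × (915/1028) = 5.590×10^13 m³ of water.
Total added water ≈ 6.075×10^13 m³ over 3.51×10^14 m² → Δh = 0.173 m = 173 mm.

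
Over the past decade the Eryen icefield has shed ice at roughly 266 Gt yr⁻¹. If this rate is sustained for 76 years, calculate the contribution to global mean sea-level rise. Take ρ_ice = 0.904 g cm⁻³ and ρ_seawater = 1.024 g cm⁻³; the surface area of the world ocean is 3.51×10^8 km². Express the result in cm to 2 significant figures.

Total mass lost = 266 Gt/yr × 76 yr = 2.022×10^4 Gt = 2.022×10^16 kg.
ρ_w = 1.024 g cm⁻³ = 1024 kg m⁻³, so water volume = 2.022×10^16 / 1024 = 1.974×10^13 m³.
Δh = 1.974×10^13 / 3.51×10^14 = 0.0562 m = 5.6 cm.

≈ 5.6 cm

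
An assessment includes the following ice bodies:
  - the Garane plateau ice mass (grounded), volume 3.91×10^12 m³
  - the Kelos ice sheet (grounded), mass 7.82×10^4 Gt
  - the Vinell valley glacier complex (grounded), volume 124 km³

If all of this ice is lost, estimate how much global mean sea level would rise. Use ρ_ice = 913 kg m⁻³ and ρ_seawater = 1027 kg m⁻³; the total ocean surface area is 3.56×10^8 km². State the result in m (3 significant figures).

≈ 0.224 m

Garane: 3.91×10^12 m³ × (913/1027) = 3.476×10^12 m³ of water.
Kelos: 7.82×10^4 Gt = 7.820×10^16 kg; dividing by ρ_w = 1027 kg m⁻³ gives 7.614×10^13 m³ of water.
Vinell: 124 km³ × (913/1027) = 110.2 km³ of water.
Total added water ≈ 7.973×10^13 m³ over 3.56×10^14 m² → Δh = 0.224 m.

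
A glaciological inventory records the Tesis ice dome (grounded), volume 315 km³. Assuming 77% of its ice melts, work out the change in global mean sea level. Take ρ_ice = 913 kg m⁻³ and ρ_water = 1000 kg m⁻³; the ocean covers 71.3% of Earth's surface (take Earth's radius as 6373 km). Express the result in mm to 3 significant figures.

Tesis: 0.77 × 315 km³ × (913/1000) = 221.4 km³ of water.
Spread over 3.64×10^14 m² of ocean, Δh = 2.214×10^11 / 3.64×10^14 = 6.09×10^-4 m = 0.609 mm.

≈ 0.609 mm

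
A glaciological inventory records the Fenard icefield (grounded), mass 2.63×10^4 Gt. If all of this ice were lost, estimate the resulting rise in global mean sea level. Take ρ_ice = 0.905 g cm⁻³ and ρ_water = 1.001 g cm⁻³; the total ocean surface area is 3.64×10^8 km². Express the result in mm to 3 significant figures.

≈ 72.2 mm

Fenard: 2.63×10^4 Gt = 2.630×10^16 kg; dividing by ρ_w = 1.001 g cm⁻³ = 1001 kg m⁻³ gives 2.627×10^13 m³ of water.
Spread over 3.64×10^14 m² of ocean, Δh = 2.627×10^13 / 3.64×10^14 = 0.0722 m = 72.2 mm.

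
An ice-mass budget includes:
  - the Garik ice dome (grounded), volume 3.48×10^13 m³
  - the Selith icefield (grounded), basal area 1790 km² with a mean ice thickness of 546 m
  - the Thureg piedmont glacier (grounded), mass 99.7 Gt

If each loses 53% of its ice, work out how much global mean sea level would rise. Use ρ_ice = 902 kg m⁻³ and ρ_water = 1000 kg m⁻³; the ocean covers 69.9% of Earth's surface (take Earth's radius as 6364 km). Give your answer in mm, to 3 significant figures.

Garik: 0.53 × 3.48×10^13 m³ × (902/1000) = 1.664×10^13 m³ of water.
Selith: ice volume = 1790 km² × 546 m = 977.3 km³; 0.53 × 977.3 × (902/1000) = 467.2 km³ of water.
Thureg: 0.53 × 99.7 Gt = 5.284×10^13 kg; dividing by ρ_w = 1000 kg m⁻³ gives 5.284×10^10 m³ of water.
Total added water ≈ 1.716×10^13 m³ over 3.56×10^14 m² → Δh = 0.0482 m = 48.2 mm.

≈ 48.2 mm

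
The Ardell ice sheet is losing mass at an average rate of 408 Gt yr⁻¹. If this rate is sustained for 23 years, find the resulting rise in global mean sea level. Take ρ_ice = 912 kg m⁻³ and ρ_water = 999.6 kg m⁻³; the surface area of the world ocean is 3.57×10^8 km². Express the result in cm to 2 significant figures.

Total mass lost = 408 Gt/yr × 23 yr = 9384 Gt = 9.384×10^15 kg.
ρ_w = 999.6 kg m⁻³, so water volume = 9.384×10^15 / 999.6 = 9.388×10^12 m³.
Δh = 9.388×10^12 / 3.57×10^14 = 0.0263 m = 2.6 cm.

≈ 2.6 cm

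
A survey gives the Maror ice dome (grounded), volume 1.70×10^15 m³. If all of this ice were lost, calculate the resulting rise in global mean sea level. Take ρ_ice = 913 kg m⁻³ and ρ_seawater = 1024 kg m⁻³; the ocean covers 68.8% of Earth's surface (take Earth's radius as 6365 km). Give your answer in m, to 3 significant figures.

Maror: 1.70×10^15 m³ × (913/1024) = 1.516×10^15 m³ of water.
Spread over 3.50×10^14 m² of ocean, Δh = 1.516×10^15 / 3.50×10^14 = 4.33 m.

≈ 4.33 m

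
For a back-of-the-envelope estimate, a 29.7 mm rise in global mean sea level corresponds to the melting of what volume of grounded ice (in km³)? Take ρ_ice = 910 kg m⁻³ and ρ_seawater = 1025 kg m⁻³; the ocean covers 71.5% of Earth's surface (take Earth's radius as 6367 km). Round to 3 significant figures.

≈ 1.22×10^4 km³

Required water volume = Δh × A = 0.0297 m × 3.64×10^14 m² = 1.082×10^13 m³ = 1.082×10^4 km³.
Ice volume = water volume × ρ_w/ρ_ice = 1.082×10^4 × 1025/910 = 1.22×10^4 km³.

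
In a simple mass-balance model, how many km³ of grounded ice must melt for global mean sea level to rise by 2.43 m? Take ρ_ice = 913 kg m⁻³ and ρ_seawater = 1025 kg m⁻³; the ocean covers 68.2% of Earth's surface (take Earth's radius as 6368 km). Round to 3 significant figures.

≈ 9.48×10^5 km³

Required water volume = Δh × A = 2.43 m × 3.48×10^14 m² = 8.445×10^14 m³ = 8.445×10^5 km³.
Ice volume = water volume × ρ_w/ρ_ice = 8.445×10^5 × 1025/913 = 9.48×10^5 km³.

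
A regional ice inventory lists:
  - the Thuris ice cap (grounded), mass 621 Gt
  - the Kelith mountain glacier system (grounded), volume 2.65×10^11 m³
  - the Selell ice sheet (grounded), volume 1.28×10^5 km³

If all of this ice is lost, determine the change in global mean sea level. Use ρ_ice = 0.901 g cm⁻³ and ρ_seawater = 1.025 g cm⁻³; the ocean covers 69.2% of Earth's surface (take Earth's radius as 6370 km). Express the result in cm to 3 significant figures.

Thuris: 621 Gt = 6.210×10^14 kg; dividing by ρ_w = 1.025 g cm⁻³ = 1025 kg m⁻³ gives 6.059×10^11 m³ of water.
Kelith: 2.65×10^11 m³ × (901/1025) = 2.329×10^11 m³ of water.
Selell: 1.28×10^5 km³ × (901/1025) = 1.125×10^5 km³ of water.
Total added water ≈ 1.134×10^14 m³ over 3.53×10^14 m² → Δh = 0.321 m = 32.1 cm.

≈ 32.1 cm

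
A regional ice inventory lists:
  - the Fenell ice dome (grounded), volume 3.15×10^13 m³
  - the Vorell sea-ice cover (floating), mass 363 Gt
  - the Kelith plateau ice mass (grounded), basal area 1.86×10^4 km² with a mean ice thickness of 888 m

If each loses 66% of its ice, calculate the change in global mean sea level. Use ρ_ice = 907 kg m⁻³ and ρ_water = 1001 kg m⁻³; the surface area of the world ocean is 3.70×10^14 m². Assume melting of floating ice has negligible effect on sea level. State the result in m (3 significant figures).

Fenell: 0.66 × 3.15×10^13 m³ × (907/1001) = 1.884×10^13 m³ of water.
The Vorell sea-ice cover is floating and already displaces its own weight of water, so its melt adds essentially nothing to sea level.
Kelith: ice volume = 1.86×10^4 km² × 888 m = 1.652×10^4 km³; 0.66 × 1.652×10^4 × (907/1001) = 9877 km³ of water.
Total added water ≈ 2.872×10^13 m³ over 3.70×10^14 m² → Δh = 0.0776 m.

≈ 0.0776 m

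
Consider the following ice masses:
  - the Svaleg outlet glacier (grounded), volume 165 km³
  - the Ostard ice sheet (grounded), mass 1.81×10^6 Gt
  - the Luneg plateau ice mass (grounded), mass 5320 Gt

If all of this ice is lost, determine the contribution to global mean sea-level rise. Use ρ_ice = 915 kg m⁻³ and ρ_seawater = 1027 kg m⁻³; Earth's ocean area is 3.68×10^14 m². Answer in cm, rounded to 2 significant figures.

≈ 480 cm

Svaleg: 165 km³ × (915/1027) = 147.0 km³ of water.
Ostard: 1.81×10^6 Gt = 1.810×10^18 kg; dividing by ρ_w = 1027 kg m⁻³ gives 1.762×10^15 m³ of water.
Luneg: 5320 Gt = 5.320×10^15 kg; dividing by ρ_w = 1027 kg m⁻³ gives 5.180×10^12 m³ of water.
Total added water ≈ 1.768×10^15 m³ over 3.68×10^14 m² → Δh = 4.80 m = 480 cm.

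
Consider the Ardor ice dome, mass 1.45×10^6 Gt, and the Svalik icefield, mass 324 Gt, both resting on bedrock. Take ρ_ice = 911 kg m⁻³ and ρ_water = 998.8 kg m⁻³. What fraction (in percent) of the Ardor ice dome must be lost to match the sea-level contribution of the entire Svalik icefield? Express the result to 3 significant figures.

Equal sea-level rise means equal mass of meltwater, i.e. equal mass of ice lost.
Ice mass of Svalik: 3.240×10^14 kg; ice mass of Ardor: 1.450×10^18 kg.
Fraction required = 3.240×10^14 / 1.450×10^18 = 2.23×10^-4 → 0.0223 %.

≈ 0.0223 %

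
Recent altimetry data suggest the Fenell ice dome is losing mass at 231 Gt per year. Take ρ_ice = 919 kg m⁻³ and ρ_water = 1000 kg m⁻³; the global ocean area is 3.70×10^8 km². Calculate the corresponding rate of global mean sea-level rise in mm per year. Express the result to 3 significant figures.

≈ 0.624 mm/yr

ρ_w = 1000 kg m⁻³. Annual water volume added = 231 Gt / ρ_w = 2.310×10^14 kg / 1000 kg m⁻³ = 2.310×10^11 m³.
Δh per year = 2.310×10^11 / 3.70×10^14 = 6.24×10^-4 m = 0.624 mm.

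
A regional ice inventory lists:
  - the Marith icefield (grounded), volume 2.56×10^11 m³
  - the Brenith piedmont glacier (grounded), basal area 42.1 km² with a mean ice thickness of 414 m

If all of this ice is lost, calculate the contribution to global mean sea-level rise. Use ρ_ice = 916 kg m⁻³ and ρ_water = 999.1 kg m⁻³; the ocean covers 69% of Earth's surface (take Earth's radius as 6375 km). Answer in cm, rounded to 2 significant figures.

≈ 0.071 cm

Marith: 2.56×10^11 m³ × (916/999.1) = 2.347×10^11 m³ of water.
Brenith: ice volume = 42.1 km² × 414 m = 17.43 km³; 17.43 × (916/999.1) = 15.98 km³ of water.
Total added water ≈ 2.507×10^11 m³ over 3.52×10^14 m² → Δh = 7.11×10^-4 m = 0.071 cm.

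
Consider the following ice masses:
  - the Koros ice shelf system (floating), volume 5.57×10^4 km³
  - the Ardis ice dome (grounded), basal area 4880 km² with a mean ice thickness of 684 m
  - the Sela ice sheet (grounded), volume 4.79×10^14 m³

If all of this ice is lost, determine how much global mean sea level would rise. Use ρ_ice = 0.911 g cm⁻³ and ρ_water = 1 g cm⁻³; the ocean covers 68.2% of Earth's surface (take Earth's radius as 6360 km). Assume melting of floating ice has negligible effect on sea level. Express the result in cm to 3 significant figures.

≈ 127 cm

The Koros ice shelf system is floating and already displaces its own weight of water, so its melt adds essentially nothing to sea level.
Ardis: ice volume = 4880 km² × 684 m = 3338 km³; 3338 × (911/1000) = 3041 km³ of water.
Sela: 4.79×10^14 m³ × (911/1000) = 4.364×10^14 m³ of water.
Total added water ≈ 4.394×10^14 m³ over 3.47×10^14 m² → Δh = 1.27 m = 127 cm.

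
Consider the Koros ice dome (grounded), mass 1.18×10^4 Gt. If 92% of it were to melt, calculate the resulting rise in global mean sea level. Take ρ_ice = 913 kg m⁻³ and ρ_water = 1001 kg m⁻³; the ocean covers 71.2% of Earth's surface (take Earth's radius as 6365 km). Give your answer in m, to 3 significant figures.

Koros: 0.92 × 1.18×10^4 Gt = 1.086×10^16 kg; dividing by ρ_w = 1001 kg m⁻³ gives 1.085×10^13 m³ of water.
Spread over 3.62×10^14 m² of ocean, Δh = 1.085×10^13 / 3.62×10^14 = 0.0299 m.

≈ 0.0299 m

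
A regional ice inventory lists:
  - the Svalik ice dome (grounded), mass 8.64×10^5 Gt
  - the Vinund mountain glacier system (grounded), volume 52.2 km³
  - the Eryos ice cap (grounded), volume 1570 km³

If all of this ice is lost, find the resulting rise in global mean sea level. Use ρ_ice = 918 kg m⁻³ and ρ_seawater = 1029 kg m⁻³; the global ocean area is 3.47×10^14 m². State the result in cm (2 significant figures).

≈ 240 cm

Svalik: 8.64×10^5 Gt = 8.640×10^17 kg; dividing by ρ_w = 1029 kg m⁻³ gives 8.397×10^14 m³ of water.
Vinund: 52.2 km³ × (918/1029) = 46.57 km³ of water.
Eryos: 1570 km³ × (918/1029) = 1401 km³ of water.
Total added water ≈ 8.411×10^14 m³ over 3.47×10^14 m² → Δh = 2.42 m = 240 cm.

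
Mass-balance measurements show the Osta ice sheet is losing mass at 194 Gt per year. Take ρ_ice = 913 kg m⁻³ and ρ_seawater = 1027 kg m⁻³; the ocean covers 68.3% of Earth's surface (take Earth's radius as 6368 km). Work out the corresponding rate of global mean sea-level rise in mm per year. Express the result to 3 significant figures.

ρ_w = 1027 kg m⁻³. Annual water volume added = 194 Gt / ρ_w = 1.940×10^14 kg / 1027 kg m⁻³ = 1.889×10^11 m³.
Δh per year = 1.889×10^11 / 3.48×10^14 = 5.43×10^-4 m = 0.543 mm.

≈ 0.543 mm/yr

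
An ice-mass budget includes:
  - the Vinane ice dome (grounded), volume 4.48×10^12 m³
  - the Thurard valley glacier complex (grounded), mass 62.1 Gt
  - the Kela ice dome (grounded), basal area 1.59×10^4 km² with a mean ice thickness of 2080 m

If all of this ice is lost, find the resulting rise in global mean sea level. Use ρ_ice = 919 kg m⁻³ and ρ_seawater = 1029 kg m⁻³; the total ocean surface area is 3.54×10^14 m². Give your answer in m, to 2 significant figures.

≈ 0.095 m

Vinane: 4.48×10^12 m³ × (919/1029) = 4.001×10^12 m³ of water.
Thurard: 62.1 Gt = 6.210×10^13 kg; dividing by ρ_w = 1029 kg m⁻³ gives 6.035×10^10 m³ of water.
Kela: ice volume = 1.59×10^4 km² × 2080 m = 3.307×10^4 km³; 3.307×10^4 × (919/1029) = 2.954×10^4 km³ of water.
Total added water ≈ 3.360×10^13 m³ over 3.54×10^14 m² → Δh = 0.0949 m.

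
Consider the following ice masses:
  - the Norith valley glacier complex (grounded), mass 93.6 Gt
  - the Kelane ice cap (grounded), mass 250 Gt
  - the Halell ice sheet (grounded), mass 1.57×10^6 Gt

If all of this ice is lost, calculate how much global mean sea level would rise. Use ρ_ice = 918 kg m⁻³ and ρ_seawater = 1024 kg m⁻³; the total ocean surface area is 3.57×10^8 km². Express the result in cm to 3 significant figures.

≈ 430 cm

Norith: 93.6 Gt = 9.360×10^13 kg; dividing by ρ_w = 1024 kg m⁻³ gives 9.141×10^10 m³ of water.
Kelane: 250 Gt = 2.500×10^14 kg; dividing by ρ_w = 1024 kg m⁻³ gives 2.441×10^11 m³ of water.
Halell: 1.57×10^6 Gt = 1.570×10^18 kg; dividing by ρ_w = 1024 kg m⁻³ gives 1.533×10^15 m³ of water.
Total added water ≈ 1.534×10^15 m³ over 3.57×10^14 m² → Δh = 4.30 m = 430 cm.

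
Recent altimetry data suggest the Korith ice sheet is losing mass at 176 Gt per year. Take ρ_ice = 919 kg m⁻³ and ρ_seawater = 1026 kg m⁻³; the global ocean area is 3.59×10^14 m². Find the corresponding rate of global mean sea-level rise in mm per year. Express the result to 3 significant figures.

≈ 0.478 mm/yr

ρ_w = 1026 kg m⁻³. Annual water volume added = 176 Gt / ρ_w = 1.760×10^14 kg / 1026 kg m⁻³ = 1.715×10^11 m³.
Δh per year = 1.715×10^11 / 3.59×10^14 = 4.78×10^-4 m = 0.478 mm.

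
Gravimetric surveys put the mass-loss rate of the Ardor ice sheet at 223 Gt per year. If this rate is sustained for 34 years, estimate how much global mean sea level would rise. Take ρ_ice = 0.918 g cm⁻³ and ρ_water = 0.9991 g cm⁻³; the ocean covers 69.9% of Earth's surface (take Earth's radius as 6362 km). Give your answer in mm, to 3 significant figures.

≈ 21.3 mm

Total mass lost = 223 Gt/yr × 34 yr = 7582 Gt = 7.582×10^15 kg.
ρ_w = 0.9991 g cm⁻³ = 999.1 kg m⁻³, so water volume = 7.582×10^15 / 999.1 = 7.589×10^12 m³.
Δh = 7.589×10^12 / 3.56×10^14 = 0.0213 m = 21.3 mm.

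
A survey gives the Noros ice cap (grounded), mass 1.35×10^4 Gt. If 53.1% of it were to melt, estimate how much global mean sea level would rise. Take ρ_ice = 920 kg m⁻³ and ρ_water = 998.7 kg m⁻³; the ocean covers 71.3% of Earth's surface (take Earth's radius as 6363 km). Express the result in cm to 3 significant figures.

Noros: 0.531 × 1.35×10^4 Gt = 7.168×10^15 kg; dividing by ρ_w = 998.7 kg m⁻³ gives 7.178×10^12 m³ of water.
Spread over 3.63×10^14 m² of ocean, Δh = 7.178×10^12 / 3.63×10^14 = 0.0198 m = 1.98 cm.

≈ 1.98 cm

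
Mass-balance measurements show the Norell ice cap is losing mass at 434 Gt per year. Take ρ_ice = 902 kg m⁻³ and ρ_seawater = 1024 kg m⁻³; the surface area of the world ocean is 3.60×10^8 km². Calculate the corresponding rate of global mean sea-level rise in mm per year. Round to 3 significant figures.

ρ_w = 1024 kg m⁻³. Annual water volume added = 434 Gt / ρ_w = 4.340×10^14 kg / 1024 kg m⁻³ = 4.238×10^11 m³.
Δh per year = 4.238×10^11 / 3.60×10^14 = 1.18×10^-3 m = 1.18 mm.

≈ 1.18 mm/yr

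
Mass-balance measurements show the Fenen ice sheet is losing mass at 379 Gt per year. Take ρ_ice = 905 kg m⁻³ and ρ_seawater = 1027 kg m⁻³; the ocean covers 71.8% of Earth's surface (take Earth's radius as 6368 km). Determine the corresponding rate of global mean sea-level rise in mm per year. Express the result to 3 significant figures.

≈ 1.01 mm/yr

ρ_w = 1027 kg m⁻³. Annual water volume added = 379 Gt / ρ_w = 3.790×10^14 kg / 1027 kg m⁻³ = 3.690×10^11 m³.
Δh per year = 3.690×10^11 / 3.66×10^14 = 1.01×10^-3 m = 1.01 mm.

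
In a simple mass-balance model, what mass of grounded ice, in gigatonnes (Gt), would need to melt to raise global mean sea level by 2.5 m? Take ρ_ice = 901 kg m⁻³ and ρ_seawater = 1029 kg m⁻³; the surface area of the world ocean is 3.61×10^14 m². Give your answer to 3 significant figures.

Required water volume = Δh × A = 2.5 m × 3.61×10^14 m² = 9.025×10^14 m³.
ρ_w = 1029 kg m⁻³, so the mass of water = 9.025×10^14 m³ × 1029 kg m⁻³ = 9.287×10^17 kg = 9.29×10^5 Gt (and the same mass of ice, by conservation).

≈ 9.29×10^5 Gt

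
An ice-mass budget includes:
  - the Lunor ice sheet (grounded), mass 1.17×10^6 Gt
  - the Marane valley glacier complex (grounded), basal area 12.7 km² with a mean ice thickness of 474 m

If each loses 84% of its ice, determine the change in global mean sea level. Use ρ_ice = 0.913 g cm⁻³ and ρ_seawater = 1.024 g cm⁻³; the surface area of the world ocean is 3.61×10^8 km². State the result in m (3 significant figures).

Lunor: 0.84 × 1.17×10^6 Gt = 9.828×10^17 kg; dividing by ρ_w = 1.024 g cm⁻³ = 1024 kg m⁻³ gives 9.598×10^14 m³ of water.
Marane: ice volume = 12.7 km² × 474 m = 6.020 km³; 0.84 × 6.020 × (913/1024) = 4.509 km³ of water.
Total added water ≈ 9.598×10^14 m³ over 3.61×10^14 m² → Δh = 2.66 m.

≈ 2.66 m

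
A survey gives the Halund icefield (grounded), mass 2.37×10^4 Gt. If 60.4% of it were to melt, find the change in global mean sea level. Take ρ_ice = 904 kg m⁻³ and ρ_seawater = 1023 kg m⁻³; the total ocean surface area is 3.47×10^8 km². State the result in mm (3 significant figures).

Halund: 0.604 × 2.37×10^4 Gt = 1.431×10^16 kg; dividing by ρ_w = 1023 kg m⁻³ gives 1.399×10^13 m³ of water.
Spread over 3.47×10^14 m² of ocean, Δh = 1.399×10^13 / 3.47×10^14 = 0.0403 m = 40.3 mm.

≈ 40.3 mm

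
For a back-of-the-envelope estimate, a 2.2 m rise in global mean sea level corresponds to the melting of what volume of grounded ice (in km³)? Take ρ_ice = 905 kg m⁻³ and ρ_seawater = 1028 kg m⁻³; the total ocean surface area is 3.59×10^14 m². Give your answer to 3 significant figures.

≈ 8.97×10^5 km³

Required water volume = Δh × A = 2.2 m × 3.59×10^14 m² = 7.898×10^14 m³ = 7.898×10^5 km³.
Ice volume = water volume × ρ_w/ρ_ice = 7.898×10^5 × 1028/905 = 8.97×10^5 km³.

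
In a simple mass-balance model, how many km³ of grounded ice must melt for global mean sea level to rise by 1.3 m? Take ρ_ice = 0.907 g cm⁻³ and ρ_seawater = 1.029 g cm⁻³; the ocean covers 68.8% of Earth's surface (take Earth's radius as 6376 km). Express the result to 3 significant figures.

≈ 5.18×10^5 km³

Required water volume = Δh × A = 1.3 m × 3.51×10^14 m² = 4.569×10^14 m³ = 4.569×10^5 km³.
Ice volume = water volume × ρ_w/ρ_ice = 4.569×10^5 × 1029/907 = 5.18×10^5 km³.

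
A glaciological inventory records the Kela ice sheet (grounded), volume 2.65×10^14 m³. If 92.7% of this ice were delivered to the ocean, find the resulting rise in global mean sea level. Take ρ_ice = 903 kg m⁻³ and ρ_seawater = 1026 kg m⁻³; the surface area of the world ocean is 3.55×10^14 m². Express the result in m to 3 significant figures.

≈ 0.609 m

Kela: 0.927 × 2.65×10^14 m³ × (903/1026) = 2.162×10^14 m³ of water.
Spread over 3.55×10^14 m² of ocean, Δh = 2.162×10^14 / 3.55×10^14 = 0.609 m.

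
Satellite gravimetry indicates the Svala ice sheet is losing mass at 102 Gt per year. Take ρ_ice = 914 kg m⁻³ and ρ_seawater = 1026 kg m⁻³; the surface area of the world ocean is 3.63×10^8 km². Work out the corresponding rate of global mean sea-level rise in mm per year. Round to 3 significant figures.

ρ_w = 1026 kg m⁻³. Annual water volume added = 102 Gt / ρ_w = 1.020×10^14 kg / 1026 kg m⁻³ = 9.942×10^10 m³.
Δh per year = 9.942×10^10 / 3.63×10^14 = 2.74×10^-4 m = 0.274 mm.

≈ 0.274 mm/yr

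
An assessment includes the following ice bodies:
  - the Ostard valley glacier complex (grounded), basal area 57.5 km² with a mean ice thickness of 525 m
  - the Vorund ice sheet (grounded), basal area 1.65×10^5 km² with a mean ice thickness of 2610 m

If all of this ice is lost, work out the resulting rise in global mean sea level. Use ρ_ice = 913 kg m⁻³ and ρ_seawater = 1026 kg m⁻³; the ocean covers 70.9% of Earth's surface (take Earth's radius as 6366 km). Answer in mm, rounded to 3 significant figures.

Ostard: ice volume = 57.5 km² × 525 m = 30.19 km³; 30.19 × (913/1026) = 26.86 km³ of water.
Vorund: ice volume = 1.65×10^5 km² × 2610 m = 4.306×10^5 km³; 4.306×10^5 × (913/1026) = 3.832×10^5 km³ of water.
Total added water ≈ 3.832×10^14 m³ over 3.61×10^14 m² → Δh = 1.06 m = 1060 mm.

≈ 1060 mm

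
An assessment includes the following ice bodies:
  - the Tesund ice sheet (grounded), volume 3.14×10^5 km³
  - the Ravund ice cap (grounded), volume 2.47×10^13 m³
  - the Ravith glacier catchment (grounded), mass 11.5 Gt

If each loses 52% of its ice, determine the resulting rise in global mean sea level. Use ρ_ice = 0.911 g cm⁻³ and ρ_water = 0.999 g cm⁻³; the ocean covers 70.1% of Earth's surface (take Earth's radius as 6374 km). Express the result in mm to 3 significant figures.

Tesund: 0.52 × 3.14×10^5 km³ × (911/999) = 1.489×10^5 km³ of water.
Ravund: 0.52 × 2.47×10^13 m³ × (911/999) = 1.171×10^13 m³ of water.
Ravith: 0.52 × 11.5 Gt = 5.980×10^12 kg; dividing by ρ_w = 0.999 g cm⁻³ = 999 kg m⁻³ gives 5.986×10^9 m³ of water.
Total added water ≈ 1.606×10^14 m³ over 3.58×10^14 m² → Δh = 0.449 m = 449 mm.

≈ 449 mm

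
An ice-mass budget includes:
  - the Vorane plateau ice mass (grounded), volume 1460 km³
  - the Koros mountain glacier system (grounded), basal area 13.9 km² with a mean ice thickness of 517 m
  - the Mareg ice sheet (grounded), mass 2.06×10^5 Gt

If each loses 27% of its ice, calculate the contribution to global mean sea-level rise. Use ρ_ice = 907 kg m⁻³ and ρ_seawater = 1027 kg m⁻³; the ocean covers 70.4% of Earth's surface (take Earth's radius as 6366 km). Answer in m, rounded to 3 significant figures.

≈ 0.152 m

Vorane: 0.27 × 1460 km³ × (907/1027) = 348.1 km³ of water.
Koros: ice volume = 13.9 km² × 517 m = 7.186 km³; 0.27 × 7.186 × (907/1027) = 1.714 km³ of water.
Mareg: 0.27 × 2.06×10^5 Gt = 5.562×10^16 kg; dividing by ρ_w = 1027 kg m⁻³ gives 5.416×10^13 m³ of water.
Total added water ≈ 5.451×10^13 m³ over 3.59×10^14 m² → Δh = 0.152 m.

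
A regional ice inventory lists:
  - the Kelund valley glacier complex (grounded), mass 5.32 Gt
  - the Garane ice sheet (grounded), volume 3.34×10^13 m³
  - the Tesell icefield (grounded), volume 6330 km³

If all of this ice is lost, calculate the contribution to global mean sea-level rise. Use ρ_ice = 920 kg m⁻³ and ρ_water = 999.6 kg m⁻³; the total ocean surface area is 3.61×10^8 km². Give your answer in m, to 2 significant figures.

≈ 0.10 m

Kelund: 5.32 Gt = 5.320×10^12 kg; dividing by ρ_w = 999.6 kg m⁻³ gives 5.322×10^9 m³ of water.
Garane: 3.34×10^13 m³ × (920/999.6) = 3.074×10^13 m³ of water.
Tesell: 6330 km³ × (920/999.6) = 5826 km³ of water.
Total added water ≈ 3.657×10^13 m³ over 3.61×10^14 m² → Δh = 0.101 m.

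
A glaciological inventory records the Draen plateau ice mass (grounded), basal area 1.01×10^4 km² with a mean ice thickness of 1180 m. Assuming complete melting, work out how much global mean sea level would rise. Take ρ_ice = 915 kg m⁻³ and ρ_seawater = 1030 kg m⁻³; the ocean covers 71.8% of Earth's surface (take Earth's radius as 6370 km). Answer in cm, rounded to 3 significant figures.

≈ 2.89 cm

Draen: ice volume = 1.01×10^4 km² × 1180 m = 1.192×10^4 km³; 1.192×10^4 × (915/1030) = 1.059×10^4 km³ of water.
Spread over 3.66×10^14 m² of ocean, Δh = 1.059×10^13 / 3.66×10^14 = 0.0289 m = 2.89 cm.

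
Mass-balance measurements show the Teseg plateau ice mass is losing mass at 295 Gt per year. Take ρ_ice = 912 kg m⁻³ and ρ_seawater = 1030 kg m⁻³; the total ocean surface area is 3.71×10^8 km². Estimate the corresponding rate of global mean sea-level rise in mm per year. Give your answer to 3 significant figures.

ρ_w = 1030 kg m⁻³. Annual water volume added = 295 Gt / ρ_w = 2.950×10^14 kg / 1030 kg m⁻³ = 2.864×10^11 m³.
Δh per year = 2.864×10^11 / 3.71×10^14 = 7.72×10^-4 m = 0.772 mm.

≈ 0.772 mm/yr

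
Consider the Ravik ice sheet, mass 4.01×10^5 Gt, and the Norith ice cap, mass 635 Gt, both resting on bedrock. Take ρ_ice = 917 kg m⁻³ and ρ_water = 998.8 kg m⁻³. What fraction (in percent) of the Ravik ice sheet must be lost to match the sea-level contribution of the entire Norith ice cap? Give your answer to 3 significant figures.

≈ 0.158 %

Equal sea-level rise means equal mass of meltwater, i.e. equal mass of ice lost.
Ice mass of Norith: 6.350×10^14 kg; ice mass of Ravik: 4.010×10^17 kg.
Fraction required = 6.350×10^14 / 4.010×10^17 = 1.58×10^-3 → 0.158 %.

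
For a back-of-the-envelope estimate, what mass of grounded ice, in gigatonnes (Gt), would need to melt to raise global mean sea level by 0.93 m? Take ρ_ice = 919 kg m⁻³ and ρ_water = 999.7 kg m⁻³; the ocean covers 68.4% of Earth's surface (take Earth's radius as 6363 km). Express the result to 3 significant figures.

≈ 3.24×10^5 Gt

Required water volume = Δh × A = 0.93 m × 3.48×10^14 m² = 3.236×10^14 m³.
ρ_w = 999.7 kg m⁻³, so the mass of water = 3.236×10^14 m³ × 999.7 kg m⁻³ = 3.236×10^17 kg = 3.24×10^5 Gt (and the same mass of ice, by conservation).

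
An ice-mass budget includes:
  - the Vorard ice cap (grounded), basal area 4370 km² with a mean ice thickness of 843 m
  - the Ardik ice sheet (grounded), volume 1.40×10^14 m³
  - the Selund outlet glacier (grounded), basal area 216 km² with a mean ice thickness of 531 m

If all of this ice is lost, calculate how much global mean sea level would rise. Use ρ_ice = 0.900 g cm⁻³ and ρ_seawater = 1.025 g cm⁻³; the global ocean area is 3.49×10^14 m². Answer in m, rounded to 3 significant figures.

≈ 0.362 m

Vorard: ice volume = 4370 km² × 843 m = 3684 km³; 3684 × (900/1025) = 3235 km³ of water.
Ardik: 1.40×10^14 m³ × (900/1025) = 1.229×10^14 m³ of water.
Selund: ice volume = 216 km² × 531 m = 114.7 km³; 114.7 × (900/1025) = 100.7 km³ of water.
Total added water ≈ 1.263×10^14 m³ over 3.49×10^14 m² → Δh = 0.362 m.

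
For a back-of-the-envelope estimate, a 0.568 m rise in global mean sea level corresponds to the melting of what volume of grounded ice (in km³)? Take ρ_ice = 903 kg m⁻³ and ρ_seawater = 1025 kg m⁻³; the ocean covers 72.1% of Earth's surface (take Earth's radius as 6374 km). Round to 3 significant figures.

Required water volume = Δh × A = 0.568 m × 3.68×10^14 m² = 2.091×10^14 m³ = 2.091×10^5 km³.
Ice volume = water volume × ρ_w/ρ_ice = 2.091×10^5 × 1025/903 = 2.37×10^5 km³.

≈ 2.37×10^5 km³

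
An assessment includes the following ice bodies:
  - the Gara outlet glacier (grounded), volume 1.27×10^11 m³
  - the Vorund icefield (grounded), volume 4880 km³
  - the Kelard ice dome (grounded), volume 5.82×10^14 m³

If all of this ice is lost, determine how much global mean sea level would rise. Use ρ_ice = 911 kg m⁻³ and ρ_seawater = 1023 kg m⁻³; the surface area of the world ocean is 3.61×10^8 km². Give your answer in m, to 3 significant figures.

Gara: 1.27×10^11 m³ × (911/1023) = 1.131×10^11 m³ of water.
Vorund: 4880 km³ × (911/1023) = 4346 km³ of water.
Kelard: 5.82×10^14 m³ × (911/1023) = 5.183×10^14 m³ of water.
Total added water ≈ 5.227×10^14 m³ over 3.61×10^14 m² → Δh = 1.45 m.

≈ 1.45 m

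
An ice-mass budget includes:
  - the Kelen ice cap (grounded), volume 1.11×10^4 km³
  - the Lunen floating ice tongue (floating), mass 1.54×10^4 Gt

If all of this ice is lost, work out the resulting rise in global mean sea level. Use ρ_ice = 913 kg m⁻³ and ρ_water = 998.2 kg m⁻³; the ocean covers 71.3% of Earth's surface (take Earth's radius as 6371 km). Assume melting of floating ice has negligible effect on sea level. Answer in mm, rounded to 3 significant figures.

Kelen: 1.11×10^4 km³ × (913/998.2) = 1.015×10^4 km³ of water.
The Lunen floating ice tongue is floating and already displaces its own weight of water, so its melt adds essentially nothing to sea level.
Total added water ≈ 1.015×10^13 m³ over 3.64×10^14 m² → Δh = 0.0279 m = 27.9 mm.

≈ 27.9 mm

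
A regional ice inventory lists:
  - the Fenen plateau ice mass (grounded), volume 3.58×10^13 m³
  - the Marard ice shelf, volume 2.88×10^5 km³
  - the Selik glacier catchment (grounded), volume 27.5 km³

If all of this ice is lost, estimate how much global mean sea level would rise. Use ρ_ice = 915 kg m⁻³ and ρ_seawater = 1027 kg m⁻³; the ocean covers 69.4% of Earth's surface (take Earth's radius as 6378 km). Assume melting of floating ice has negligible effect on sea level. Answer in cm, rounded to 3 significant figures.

≈ 9.00 cm

Fenen: 3.58×10^13 m³ × (915/1027) = 3.190×10^13 m³ of water.
The Marard ice shelf is floating and already displaces its own weight of water, so its melt adds essentially nothing to sea level.
Selik: 27.5 km³ × (915/1027) = 24.50 km³ of water.
Total added water ≈ 3.192×10^13 m³ over 3.55×10^14 m² → Δh = 0.0900 m = 9.00 cm.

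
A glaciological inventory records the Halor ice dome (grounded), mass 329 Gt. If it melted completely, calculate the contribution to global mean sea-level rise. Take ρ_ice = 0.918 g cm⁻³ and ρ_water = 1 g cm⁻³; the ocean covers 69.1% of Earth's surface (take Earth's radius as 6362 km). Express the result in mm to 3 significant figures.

≈ 0.936 mm

Halor: 329 Gt = 3.290×10^14 kg; dividing by ρ_w = 1 g cm⁻³ = 1000 kg m⁻³ gives 3.290×10^11 m³ of water.
Spread over 3.51×10^14 m² of ocean, Δh = 3.290×10^11 / 3.51×10^14 = 9.36×10^-4 m = 0.936 mm.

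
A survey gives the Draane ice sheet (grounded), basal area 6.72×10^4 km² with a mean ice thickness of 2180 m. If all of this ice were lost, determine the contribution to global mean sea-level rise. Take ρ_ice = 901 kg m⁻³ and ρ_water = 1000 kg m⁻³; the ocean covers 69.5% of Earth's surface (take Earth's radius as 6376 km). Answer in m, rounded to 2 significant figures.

≈ 0.37 m

Draane: ice volume = 6.72×10^4 km² × 2180 m = 1.465×10^5 km³; 1.465×10^5 × (901/1000) = 1.320×10^5 km³ of water.
Spread over 3.55×10^14 m² of ocean, Δh = 1.320×10^14 / 3.55×10^14 = 0.372 m.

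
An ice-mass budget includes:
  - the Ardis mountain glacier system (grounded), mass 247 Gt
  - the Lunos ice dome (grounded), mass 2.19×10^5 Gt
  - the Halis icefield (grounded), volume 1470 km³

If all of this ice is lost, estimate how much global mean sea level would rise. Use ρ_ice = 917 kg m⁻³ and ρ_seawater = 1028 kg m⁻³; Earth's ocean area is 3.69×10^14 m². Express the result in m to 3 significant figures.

Ardis: 247 Gt = 2.470×10^14 kg; dividing by ρ_w = 1028 kg m⁻³ gives 2.403×10^11 m³ of water.
Lunos: 2.19×10^5 Gt = 2.190×10^17 kg; dividing by ρ_w = 1028 kg m⁻³ gives 2.130×10^14 m³ of water.
Halis: 1470 km³ × (917/1028) = 1311 km³ of water.
Total added water ≈ 2.146×10^14 m³ over 3.69×10^14 m² → Δh = 0.582 m.

≈ 0.582 m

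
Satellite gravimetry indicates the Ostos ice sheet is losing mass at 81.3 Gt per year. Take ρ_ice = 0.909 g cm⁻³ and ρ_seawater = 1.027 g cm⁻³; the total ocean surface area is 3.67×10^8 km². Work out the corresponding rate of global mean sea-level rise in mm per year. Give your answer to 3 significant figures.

≈ 0.216 mm/yr

ρ_w = 1.027 g cm⁻³ = 1027 kg m⁻³. Annual water volume added = 81.3 Gt / ρ_w = 8.130×10^13 kg / 1027 kg m⁻³ = 7.916×10^10 m³.
Δh per year = 7.916×10^10 / 3.67×10^14 = 2.16×10^-4 m = 0.216 mm.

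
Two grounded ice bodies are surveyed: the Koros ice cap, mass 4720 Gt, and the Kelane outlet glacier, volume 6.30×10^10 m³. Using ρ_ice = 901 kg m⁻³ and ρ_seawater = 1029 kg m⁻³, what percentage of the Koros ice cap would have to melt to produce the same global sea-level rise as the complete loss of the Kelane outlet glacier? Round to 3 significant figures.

Equal sea-level rise means equal mass of meltwater, i.e. equal mass of ice lost.
Ice mass of Kelane: 5.676×10^13 kg; ice mass of Koros: 4.720×10^15 kg.
Fraction required = 5.676×10^13 / 4.720×10^15 = 0.0120 → 1.20 %.

≈ 1.20 %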